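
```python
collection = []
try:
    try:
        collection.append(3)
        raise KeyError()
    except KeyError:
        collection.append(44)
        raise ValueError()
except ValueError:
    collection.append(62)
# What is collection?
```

Step-by-step execution trace:
1. Inner try: `collection.append(3)` → collection = [3].
2. `raise KeyError()` raises KeyError.
3. Inner `except KeyError` matches → `collection.append(44)` → collection = [3, 44].
4. `raise ValueError()` raises ValueError; propagates to outer try.
5. Outer `except ValueError` matches → `collection.append(62)` → collection = [3, 44, 62].
Result: [3, 44, 62]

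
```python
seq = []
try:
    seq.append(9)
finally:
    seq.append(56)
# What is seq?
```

Step-by-step execution trace:
1. try: `seq.append(9)` → seq = [9].
2. The try body completes without raising.
3. finally always runs: `seq.append(56)` → seq = [9, 56].
Result: [9, 56]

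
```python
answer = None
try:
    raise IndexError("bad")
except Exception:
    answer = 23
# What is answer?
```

Step-by-step execution trace:
1. `raise IndexError(...)` raises IndexError.
2. `except Exception` matches (IndexError is a subclass of Exception) → answer = 23.
Result: 23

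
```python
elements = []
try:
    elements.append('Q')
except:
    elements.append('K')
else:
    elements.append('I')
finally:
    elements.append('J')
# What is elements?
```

Step-by-step execution trace:
1. try: `elements.append('Q')` → elements = ['Q']. No exception raised.
2. `except` is skipped.
3. `else` runs: `elements.append('I')` → elements = ['Q', 'I'].
4. `finally` always runs: `elements.append('J')` → elements = ['Q', 'I', 'J'].
Result: ['Q', 'I', 'J']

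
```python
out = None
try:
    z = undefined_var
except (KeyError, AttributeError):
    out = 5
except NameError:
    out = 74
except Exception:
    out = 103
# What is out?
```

Step-by-step execution trace:
1. `z = undefined_var` raises NameError.
2. `except (KeyError, AttributeError)` does not match NameError; skipped.
3. `except NameError` matches (exact type match) → out = 74.
4. `except Exception` is not reached.
Result: 74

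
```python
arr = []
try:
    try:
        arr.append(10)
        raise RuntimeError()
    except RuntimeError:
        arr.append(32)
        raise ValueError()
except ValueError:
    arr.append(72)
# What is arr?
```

Step-by-step execution trace:
1. Inner try: `arr.append(10)` → arr = [10].
2. `raise RuntimeError()` raises RuntimeError.
3. Inner `except RuntimeError` matches → `arr.append(32)` → arr = [10, 32].
4. `raise ValueError()` raises ValueError; propagates to outer try.
5. Outer `except ValueError` matches → `arr.append(72)` → arr = [10, 32, 72].
Result: [10, 32, 72]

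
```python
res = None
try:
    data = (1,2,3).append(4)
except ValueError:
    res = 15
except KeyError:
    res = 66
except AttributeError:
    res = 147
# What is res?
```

Step-by-step execution trace:
1. `data = (1,2,3).append(4)` raises AttributeError.
2. `except ValueError` does not match AttributeError; skipped.
3. `except KeyError` does not match AttributeError; skipped.
4. `except AttributeError` matches → res = 147.
Result: 147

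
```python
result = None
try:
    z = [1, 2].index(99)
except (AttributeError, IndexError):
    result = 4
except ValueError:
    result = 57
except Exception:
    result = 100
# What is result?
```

Step-by-step execution trace:
1. `z = [1, 2].index(99)` raises ValueError.
2. `except (AttributeError, IndexError)` does not match ValueError; skipped.
3. `except ValueError` matches (exact type match) → result = 57.
4. `except Exception` is not reached.
Result: 57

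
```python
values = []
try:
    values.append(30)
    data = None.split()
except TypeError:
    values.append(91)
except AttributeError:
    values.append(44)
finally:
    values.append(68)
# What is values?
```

Step-by-step execution trace:
1. try: `values.append(30)` → values = [30].
2. `data = None.split()` raises AttributeError.
3. `except TypeError` does not match AttributeError; skipped.
4. `except AttributeError` matches → `values.append(44)` → values = [30, 44].
5. finally always runs: `values.append(68)` → values = [30, 44, 68].
Result: [30, 44, 68]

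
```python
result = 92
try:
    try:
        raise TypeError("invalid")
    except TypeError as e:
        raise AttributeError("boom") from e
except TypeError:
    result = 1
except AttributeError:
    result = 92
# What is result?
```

Step-by-step execution trace:
1. Inner try raises TypeError; inner `except TypeError as e` catches it.
2. `raise AttributeError(...) from e` raises AttributeError (TypeError is attached as __cause__, but only AttributeError is active).
3. Outer `except TypeError` does not match AttributeError; skipped.
4. Outer `except AttributeError` matches → result = 92.
Result: 92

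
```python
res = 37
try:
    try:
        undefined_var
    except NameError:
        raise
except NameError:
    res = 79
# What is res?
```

Step-by-step execution trace:
1. Inner try: `undefined_var` raises NameError.
2. Inner `except NameError` matches; bare `raise` re-raises the same NameError.
3. Outer `except NameError` matches → res = 79.
Result: 79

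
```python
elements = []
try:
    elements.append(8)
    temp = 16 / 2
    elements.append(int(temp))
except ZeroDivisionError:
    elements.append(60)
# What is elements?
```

Step-by-step execution trace:
1. try: `elements.append(8)` → elements = [8].
2. `temp = 16 / 2` → temp = 8.0. No exception raised.
3. `elements.append(int(temp))` → elements = [8, 8].
4. `except ZeroDivisionError` is skipped (no exception was raised).
Result: [8, 8]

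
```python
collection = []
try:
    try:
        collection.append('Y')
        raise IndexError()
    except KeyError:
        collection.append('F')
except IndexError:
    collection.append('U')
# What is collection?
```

Step-by-step execution trace:
1. Inner try: `collection.append('Y')` → collection = ['Y'].
2. `raise IndexError()` raises IndexError.
3. Inner `except KeyError` does not match IndexError; exception propagates to outer try.
4. Outer `except IndexError` matches → `collection.append('U')` → collection = ['Y', 'U'].
Result: ['Y', 'U']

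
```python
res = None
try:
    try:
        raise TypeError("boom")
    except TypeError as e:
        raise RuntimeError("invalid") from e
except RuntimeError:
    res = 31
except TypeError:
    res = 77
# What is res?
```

Step-by-step execution trace:
1. Inner try raises TypeError; inner `except TypeError as e` catches it.
2. `raise RuntimeError(...) from e` raises RuntimeError (TypeError is attached as __cause__, but only RuntimeError is active).
3. Outer `except RuntimeError` matches → res = 31.
4. `except TypeError` is not reached.
Result: 31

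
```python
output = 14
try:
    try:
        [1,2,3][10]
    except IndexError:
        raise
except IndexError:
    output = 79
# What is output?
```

Step-by-step execution trace:
1. Inner try: `[1,2,3][10]` raises IndexError.
2. Inner `except IndexError` matches; bare `raise` re-raises the same IndexError.
3. Outer `except IndexError` matches → output = 79.
Result: 79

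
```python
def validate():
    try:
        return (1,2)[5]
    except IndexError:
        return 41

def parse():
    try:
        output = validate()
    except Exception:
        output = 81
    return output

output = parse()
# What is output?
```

Step-by-step execution trace:
1. `parse()` calls `validate()`.
2. In validate: `(1,2)[5]` raises IndexError; `except IndexError` catches it → returns 41.
3. In parse: `output = validate()` → output = 41. No exception reaches parse.
4. `except Exception` is skipped; parse returns 41.
5. output = 41.
Result: 41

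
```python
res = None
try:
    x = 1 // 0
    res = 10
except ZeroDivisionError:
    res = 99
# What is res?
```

Step-by-step execution trace:
1. `x = 1 // 0` raises ZeroDivisionError.
2. `res = 10` is not reached.
3. `except ZeroDivisionError` matches → res = 99.
Result: 99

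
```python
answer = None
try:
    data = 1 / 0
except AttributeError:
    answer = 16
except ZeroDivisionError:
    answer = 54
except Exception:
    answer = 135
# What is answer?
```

Step-by-step execution trace:
1. `data = 1 / 0` raises ZeroDivisionError.
2. `except AttributeError` does not match ZeroDivisionError; skipped.
3. `except ZeroDivisionError` matches → answer = 54.
4. Remaining except clauses are skipped.
Result: 54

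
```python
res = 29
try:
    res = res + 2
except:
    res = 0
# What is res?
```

Step-by-step execution trace:
1. res starts at 29.
2. try: `res = res + 2` → res = 31. No exception raised.
3. `except` is skipped.
Result: 31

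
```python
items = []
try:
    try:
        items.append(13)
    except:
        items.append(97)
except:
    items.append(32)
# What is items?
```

Step-by-step execution trace:
1. Inner try: `items.append(13)` → items = [13]. No exception raised.
2. Inner `except` is skipped.
3. Inner try completes normally; outer `except` is skipped.
Result: [13]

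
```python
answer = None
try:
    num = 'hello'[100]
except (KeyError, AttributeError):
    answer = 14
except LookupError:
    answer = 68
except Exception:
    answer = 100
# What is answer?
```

Step-by-step execution trace:
1. `num = 'hello'[100]` raises IndexError.
2. `except (KeyError, AttributeError)` does not match IndexError; skipped.
3. `except LookupError` matches (IndexError is a subclass of LookupError) → answer = 68.
4. `except Exception` is not reached.
Result: 68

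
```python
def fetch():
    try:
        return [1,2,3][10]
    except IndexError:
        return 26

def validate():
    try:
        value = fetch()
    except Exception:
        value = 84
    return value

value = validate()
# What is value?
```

Step-by-step execution trace:
1. `validate()` calls `fetch()`.
2. In fetch: `[1,2,3][10]` raises IndexError; `except IndexError` catches it → returns 26.
3. In validate: `value = fetch()` → value = 26. No exception reaches validate.
4. `except Exception` is skipped; validate returns 26.
5. value = 26.
Result: 26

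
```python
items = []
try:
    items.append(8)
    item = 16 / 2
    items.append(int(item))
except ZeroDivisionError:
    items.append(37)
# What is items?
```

Step-by-step execution trace:
1. try: `items.append(8)` → items = [8].
2. `item = 16 / 2` → item = 8.0. No exception raised.
3. `items.append(int(item))` → items = [8, 8].
4. `except ZeroDivisionError` is skipped (no exception was raised).
Result: [8, 8]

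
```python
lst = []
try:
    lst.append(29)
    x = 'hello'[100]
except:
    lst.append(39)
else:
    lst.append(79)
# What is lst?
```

Step-by-step execution trace:
1. try: `lst.append(29)` → lst = [29].
2. `x = 'hello'[100]` raises IndexError.
3. bare `except` matches → `lst.append(39)` → lst = [29, 39].
4. `else` is skipped (an exception was raised).
Result: [29, 39]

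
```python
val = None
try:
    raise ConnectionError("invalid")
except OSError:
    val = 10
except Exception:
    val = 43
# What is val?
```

Step-by-step execution trace:
1. `raise ConnectionError(...)` raises ConnectionError.
2. `except OSError` matches (ConnectionError is a subclass of OSError) → val = 10.
3. `except Exception` is not reached.
Result: 10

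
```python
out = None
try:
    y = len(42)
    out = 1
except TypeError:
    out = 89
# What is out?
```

Step-by-step execution trace:
1. `y = len(42)` raises TypeError.
2. `out = 1` is not reached.
3. `except TypeError` matches → out = 89.
Result: 89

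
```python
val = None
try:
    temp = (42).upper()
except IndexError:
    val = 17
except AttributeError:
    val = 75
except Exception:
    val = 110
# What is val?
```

Step-by-step execution trace:
1. `temp = (42).upper()` raises AttributeError.
2. `except IndexError` does not match AttributeError; skipped.
3. `except AttributeError` matches → val = 75.
4. Remaining except clauses are skipped.
Result: 75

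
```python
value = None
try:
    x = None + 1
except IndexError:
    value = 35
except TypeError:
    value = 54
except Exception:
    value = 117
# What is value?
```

Step-by-step execution trace:
1. `x = None + 1` raises TypeError.
2. `except IndexError` does not match TypeError; skipped.
3. `except TypeError` matches → value = 54.
4. Remaining except clauses are skipped.
Result: 54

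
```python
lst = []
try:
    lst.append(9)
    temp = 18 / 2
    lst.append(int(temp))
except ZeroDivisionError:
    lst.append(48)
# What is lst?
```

Step-by-step execution trace:
1. try: `lst.append(9)` → lst = [9].
2. `temp = 18 / 2` → temp = 9.0. No exception raised.
3. `lst.append(int(temp))` → lst = [9, 9].
4. `except ZeroDivisionError` is skipped (no exception was raised).
Result: [9, 9]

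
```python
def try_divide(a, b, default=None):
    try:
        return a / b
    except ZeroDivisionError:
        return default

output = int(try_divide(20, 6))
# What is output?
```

Step-by-step execution trace:
1. `try_divide(20, 6)` enters try: `return 20 / 6` → returns 3.3333333333333335. No exception raised.
2. `except ZeroDivisionError` is skipped.
3. `int(3.3333333333333335)` → 3 → output = 3.
Result: 3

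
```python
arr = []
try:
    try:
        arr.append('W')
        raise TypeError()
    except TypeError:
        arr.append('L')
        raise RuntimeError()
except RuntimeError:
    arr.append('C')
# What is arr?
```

Step-by-step execution trace:
1. Inner try: `arr.append('W')` → arr = ['W'].
2. `raise TypeError()` raises TypeError.
3. Inner `except TypeError` matches → `arr.append('L')` → arr = ['W', 'L'].
4. `raise RuntimeError()` raises RuntimeError; propagates to outer try.
5. Outer `except RuntimeError` matches → `arr.append('C')` → arr = ['W', 'L', 'C'].
Result: ['W', 'L', 'C']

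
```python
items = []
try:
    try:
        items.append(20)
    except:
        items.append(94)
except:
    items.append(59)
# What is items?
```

Step-by-step execution trace:
1. Inner try: `items.append(20)` → items = [20]. No exception raised.
2. Inner `except` is skipped.
3. Inner try completes normally; outer `except` is skipped.
Result: [20]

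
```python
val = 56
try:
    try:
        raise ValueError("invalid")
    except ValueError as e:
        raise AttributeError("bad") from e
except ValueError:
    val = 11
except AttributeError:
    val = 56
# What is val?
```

Step-by-step execution trace:
1. Inner try raises ValueError; inner `except ValueError as e` catches it.
2. `raise AttributeError(...) from e` raises AttributeError (ValueError is attached as __cause__, but only AttributeError is active).
3. Outer `except ValueError` does not match AttributeError; skipped.
4. Outer `except AttributeError` matches → val = 56.
Result: 56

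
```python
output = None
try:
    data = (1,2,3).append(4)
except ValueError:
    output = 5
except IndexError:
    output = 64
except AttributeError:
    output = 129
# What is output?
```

Step-by-step execution trace:
1. `data = (1,2,3).append(4)` raises AttributeError.
2. `except ValueError` does not match AttributeError; skipped.
3. `except IndexError` does not match AttributeError; skipped.
4. `except AttributeError` matches → output = 129.
Result: 129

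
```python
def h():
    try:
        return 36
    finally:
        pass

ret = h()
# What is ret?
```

Step-by-step execution trace:
1. `h()` enters try: `return 36` sets pending return value 36.
2. Before returning, `finally: pass` runs (no effect).
3. h() returns 36 → ret = 36.
Result: 36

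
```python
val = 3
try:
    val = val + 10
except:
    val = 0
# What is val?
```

Step-by-step execution trace:
1. val starts at 3.
2. try: `val = val + 10` → val = 13. No exception raised.
3. `except` is skipped.
Result: 13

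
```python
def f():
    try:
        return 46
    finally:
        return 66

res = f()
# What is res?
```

Step-by-step execution trace:
1. `f()` enters try: `return 46` sets pending return value 46.
2. Before returning, `finally: return 66` runs and overrides the pending return.
3. f() returns 66 → res = 66.
Result: 66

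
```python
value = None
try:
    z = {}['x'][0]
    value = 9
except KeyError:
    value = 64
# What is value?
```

Step-by-step execution trace:
1. `z = {}['x'][0]` raises KeyError.
2. `value = 9` is not reached.
3. `except KeyError` matches → value = 64.
Result: 64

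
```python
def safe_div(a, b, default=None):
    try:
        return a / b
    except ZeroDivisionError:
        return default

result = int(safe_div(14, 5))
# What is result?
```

Step-by-step execution trace:
1. `safe_div(14, 5)` enters try: `return 14 / 5` → returns 2.8. No exception raised.
2. `except ZeroDivisionError` is skipped.
3. `int(2.8)` → 2 → result = 2.
Result: 2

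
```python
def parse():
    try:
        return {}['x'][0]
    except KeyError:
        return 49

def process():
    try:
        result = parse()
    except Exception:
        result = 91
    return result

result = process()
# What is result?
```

Step-by-step execution trace:
1. `process()` calls `parse()`.
2. In parse: `{}['x'][0]` raises KeyError; `except KeyError` catches it → returns 49.
3. In process: `result = parse()` → result = 49. No exception reaches process.
4. `except Exception` is skipped; process returns 49.
5. result = 49.
Result: 49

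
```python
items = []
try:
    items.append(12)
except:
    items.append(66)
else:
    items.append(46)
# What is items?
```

Step-by-step execution trace:
1. try: `items.append(12)` → items = [12]. No exception raised.
2. `except` is skipped.
3. `else` runs (try completed without exception): `items.append(46)` → items = [12, 46].
Result: [12, 46]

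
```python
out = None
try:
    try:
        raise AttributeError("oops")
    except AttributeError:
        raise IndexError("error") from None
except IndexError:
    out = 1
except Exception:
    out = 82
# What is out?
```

Step-by-step execution trace:
1. Inner try raises AttributeError; inner `except AttributeError` catches it.
2. `raise IndexError(...) from None` raises IndexError (from None suppresses __context__, but the active exception is still IndexError).
3. Outer `except IndexError` matches → out = 1.
4. `except Exception` is not reached.
Result: 1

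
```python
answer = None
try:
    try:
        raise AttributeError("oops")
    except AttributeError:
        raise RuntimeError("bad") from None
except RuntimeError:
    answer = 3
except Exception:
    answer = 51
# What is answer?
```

Step-by-step execution trace:
1. Inner try raises AttributeError; inner `except AttributeError` catches it.
2. `raise RuntimeError(...) from None` raises RuntimeError (from None suppresses __context__, but the active exception is still RuntimeError).
3. Outer `except RuntimeError` matches → answer = 3.
4. `except Exception` is not reached.
Result: 3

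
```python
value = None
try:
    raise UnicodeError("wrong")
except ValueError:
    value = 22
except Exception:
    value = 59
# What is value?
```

Step-by-step execution trace:
1. `raise UnicodeError(...)` raises UnicodeError.
2. `except ValueError` matches (UnicodeError is a subclass of ValueError) → value = 22.
3. `except Exception` is not reached.
Result: 22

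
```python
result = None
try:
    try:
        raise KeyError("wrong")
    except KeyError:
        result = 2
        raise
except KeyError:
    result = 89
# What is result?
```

Step-by-step execution trace:
1. Inner try: `raise KeyError("wrong")` raises KeyError.
2. Inner `except KeyError` matches → result = 2.
3. bare `raise` re-raises the same KeyError.
4. Outer `except KeyError` matches → result = 89.
Result: 89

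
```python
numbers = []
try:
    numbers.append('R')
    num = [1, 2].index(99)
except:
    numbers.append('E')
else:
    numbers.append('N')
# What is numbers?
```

Step-by-step execution trace:
1. try: `numbers.append('R')` → numbers = ['R'].
2. `num = [1, 2].index(99)` raises ValueError.
3. bare `except` matches → `numbers.append('E')` → numbers = ['R', 'E'].
4. `else` is skipped (an exception was raised).
Result: ['R', 'E']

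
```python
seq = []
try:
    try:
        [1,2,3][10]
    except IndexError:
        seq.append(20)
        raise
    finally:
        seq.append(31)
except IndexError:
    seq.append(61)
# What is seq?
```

Step-by-step execution trace:
1. Inner try: `[1,2,3][10]` raises IndexError.
2. Inner `except IndexError` matches → `seq.append(20)` → seq = [20].
3. bare `raise` re-raises IndexError.
4. Inner `finally` runs during unwinding: `seq.append(31)` → seq = [20, 31].
5. Outer `except IndexError` matches → `seq.append(61)` → seq = [20, 31, 61].
Result: [20, 31, 61]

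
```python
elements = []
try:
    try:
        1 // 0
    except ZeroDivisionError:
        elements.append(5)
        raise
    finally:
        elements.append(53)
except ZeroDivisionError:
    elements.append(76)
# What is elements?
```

Step-by-step execution trace:
1. Inner try: `1 // 0` raises ZeroDivisionError.
2. Inner `except ZeroDivisionError` matches → `elements.append(5)` → elements = [5].
3. bare `raise` re-raises ZeroDivisionError.
4. Inner `finally` runs during unwinding: `elements.append(53)` → elements = [5, 53].
5. Outer `except ZeroDivisionError` matches → `elements.append(76)` → elements = [5, 53, 76].
Result: [5, 53, 76]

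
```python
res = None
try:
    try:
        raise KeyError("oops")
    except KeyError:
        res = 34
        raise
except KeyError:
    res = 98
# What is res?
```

Step-by-step execution trace:
1. Inner try: `raise KeyError("oops")` raises KeyError.
2. Inner `except KeyError` matches → res = 34.
3. bare `raise` re-raises the same KeyError.
4. Outer `except KeyError` matches → res = 98.
Result: 98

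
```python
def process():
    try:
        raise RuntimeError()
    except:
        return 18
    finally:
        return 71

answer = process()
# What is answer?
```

Step-by-step execution trace:
1. `process()` enters try: `raise RuntimeError()` raises RuntimeError.
2. bare `except` matches → `return 18` sets pending return value 18.
3. Before returning, `finally: return 71` runs and overrides the pending return.
4. process() returns 71 → answer = 71.
Result: 71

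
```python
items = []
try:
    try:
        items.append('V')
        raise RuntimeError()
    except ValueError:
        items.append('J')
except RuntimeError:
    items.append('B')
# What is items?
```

Step-by-step execution trace:
1. Inner try: `items.append('V')` → items = ['V'].
2. `raise RuntimeError()` raises RuntimeError.
3. Inner `except ValueError` does not match RuntimeError; exception propagates to outer try.
4. Outer `except RuntimeError` matches → `items.append('B')` → items = ['V', 'B'].
Result: ['V', 'B']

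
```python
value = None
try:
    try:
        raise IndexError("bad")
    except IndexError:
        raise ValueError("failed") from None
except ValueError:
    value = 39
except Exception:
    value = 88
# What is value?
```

Step-by-step execution trace:
1. Inner try raises IndexError; inner `except IndexError` catches it.
2. `raise ValueError(...) from None` raises ValueError (from None suppresses __context__, but the active exception is still ValueError).
3. Outer `except ValueError` matches → value = 39.
4. `except Exception` is not reached.
Result: 39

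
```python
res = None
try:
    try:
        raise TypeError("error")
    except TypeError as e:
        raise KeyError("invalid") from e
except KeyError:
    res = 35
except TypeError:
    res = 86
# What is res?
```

Step-by-step execution trace:
1. Inner try raises TypeError; inner `except TypeError as e` catches it.
2. `raise KeyError(...) from e` raises KeyError (TypeError is attached as __cause__, but only KeyError is active).
3. Outer `except KeyError` matches → res = 35.
4. `except TypeError` is not reached.
Result: 35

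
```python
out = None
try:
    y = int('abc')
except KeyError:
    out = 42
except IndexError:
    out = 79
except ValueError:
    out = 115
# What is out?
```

Step-by-step execution trace:
1. `y = int('abc')` raises ValueError.
2. `except KeyError` does not match ValueError; skipped.
3. `except IndexError` does not match ValueError; skipped.
4. `except ValueError` matches → out = 115.
Result: 115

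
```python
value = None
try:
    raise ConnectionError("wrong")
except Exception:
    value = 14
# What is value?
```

Step-by-step execution trace:
1. `raise ConnectionError(...)` raises ConnectionError.
2. `except Exception` matches (ConnectionError is a subclass of Exception) → value = 14.
Result: 14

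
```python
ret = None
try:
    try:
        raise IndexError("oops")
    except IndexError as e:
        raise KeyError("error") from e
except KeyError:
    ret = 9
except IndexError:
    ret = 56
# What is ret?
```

Step-by-step execution trace:
1. Inner try raises IndexError; inner `except IndexError as e` catches it.
2. `raise KeyError(...) from e` raises KeyError (IndexError is attached as __cause__, but only KeyError is active).
3. Outer `except KeyError` matches → ret = 9.
4. `except IndexError` is not reached.
Result: 9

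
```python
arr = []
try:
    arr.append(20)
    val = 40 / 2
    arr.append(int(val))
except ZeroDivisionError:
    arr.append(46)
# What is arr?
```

Step-by-step execution trace:
1. try: `arr.append(20)` → arr = [20].
2. `val = 40 / 2` → val = 20.0. No exception raised.
3. `arr.append(int(val))` → arr = [20, 20].
4. `except ZeroDivisionError` is skipped (no exception was raised).
Result: [20, 20]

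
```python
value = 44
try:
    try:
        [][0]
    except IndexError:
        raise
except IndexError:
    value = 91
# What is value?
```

Step-by-step execution trace:
1. Inner try: `[][0]` raises IndexError.
2. Inner `except IndexError` matches; bare `raise` re-raises the same IndexError.
3. Outer `except IndexError` matches → value = 91.
Result: 91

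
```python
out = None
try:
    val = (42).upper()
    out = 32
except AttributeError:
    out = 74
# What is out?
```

Step-by-step execution trace:
1. `val = (42).upper()` raises AttributeError.
2. `out = 32` is not reached.
3. `except AttributeError` matches → out = 74.
Result: 74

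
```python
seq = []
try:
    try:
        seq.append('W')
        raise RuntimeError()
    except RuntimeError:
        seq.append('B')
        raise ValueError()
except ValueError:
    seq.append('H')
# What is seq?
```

Step-by-step execution trace:
1. Inner try: `seq.append('W')` → seq = ['W'].
2. `raise RuntimeError()` raises RuntimeError.
3. Inner `except RuntimeError` matches → `seq.append('B')` → seq = ['W', 'B'].
4. `raise ValueError()` raises ValueError; propagates to outer try.
5. Outer `except ValueError` matches → `seq.append('H')` → seq = ['W', 'B', 'H'].
Result: ['W', 'B', 'H']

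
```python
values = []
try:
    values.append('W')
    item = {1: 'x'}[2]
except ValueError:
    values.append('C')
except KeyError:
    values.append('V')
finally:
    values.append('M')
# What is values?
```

Step-by-step execution trace:
1. try: `values.append('W')` → values = ['W'].
2. `item = {1: 'x'}[2]` raises KeyError.
3. `except ValueError` does not match KeyError; skipped.
4. `except KeyError` matches → `values.append('V')` → values = ['W', 'V'].
5. finally always runs: `values.append('M')` → values = ['W', 'V', 'M'].
Result: ['W', 'V', 'M']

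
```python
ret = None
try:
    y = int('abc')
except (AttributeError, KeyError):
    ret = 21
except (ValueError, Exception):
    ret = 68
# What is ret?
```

Step-by-step execution trace:
1. `y = int('abc')` raises ValueError.
2. `except (AttributeError, KeyError)` does not match ValueError; skipped.
3. `except (ValueError, Exception)` matches (ValueError is in the tuple) → ret = 68.
Result: 68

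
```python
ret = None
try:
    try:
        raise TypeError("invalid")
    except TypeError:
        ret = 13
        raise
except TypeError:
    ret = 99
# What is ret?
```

Step-by-step execution trace:
1. Inner try: `raise TypeError("invalid")` raises TypeError.
2. Inner `except TypeError` matches → ret = 13.
3. bare `raise` re-raises the same TypeError.
4. Outer `except TypeError` matches → ret = 99.
Result: 99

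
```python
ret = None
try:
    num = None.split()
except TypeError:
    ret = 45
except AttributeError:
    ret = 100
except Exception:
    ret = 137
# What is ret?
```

Step-by-step execution trace:
1. `num = None.split()` raises AttributeError.
2. `except TypeError` does not match AttributeError; skipped.
3. `except AttributeError` matches → ret = 100.
4. Remaining except clauses are skipped.
Result: 100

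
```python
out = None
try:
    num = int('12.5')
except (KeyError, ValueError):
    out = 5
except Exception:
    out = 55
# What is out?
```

Step-by-step execution trace:
1. `num = int('12.5')` raises ValueError.
2. `except (KeyError, ValueError)` matches (ValueError is in the tuple) → out = 5.
3. `except Exception` is not reached.
Result: 5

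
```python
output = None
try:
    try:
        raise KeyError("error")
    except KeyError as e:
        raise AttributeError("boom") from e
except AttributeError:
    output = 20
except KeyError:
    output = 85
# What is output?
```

Step-by-step execution trace:
1. Inner try raises KeyError; inner `except KeyError as e` catches it.
2. `raise AttributeError(...) from e` raises AttributeError (KeyError is attached as __cause__, but only AttributeError is active).
3. Outer `except AttributeError` matches → output = 20.
4. `except KeyError` is not reached.
Result: 20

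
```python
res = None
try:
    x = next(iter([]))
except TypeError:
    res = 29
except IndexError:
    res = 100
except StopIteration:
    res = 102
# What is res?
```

Step-by-step execution trace:
1. `x = next(iter([]))` raises StopIteration.
2. `except TypeError` does not match StopIteration; skipped.
3. `except IndexError` does not match StopIteration; skipped.
4. `except StopIteration` matches → res = 102.
Result: 102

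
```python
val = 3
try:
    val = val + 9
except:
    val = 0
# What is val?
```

Step-by-step execution trace:
1. val starts at 3.
2. try: `val = val + 9` → val = 12. No exception raised.
3. `except` is skipped.
Result: 12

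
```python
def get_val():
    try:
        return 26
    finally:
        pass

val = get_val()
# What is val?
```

Step-by-step execution trace:
1. `get_val()` enters try: `return 26` sets pending return value 26.
2. Before returning, `finally: pass` runs (no effect).
3. get_val() returns 26 → val = 26.
Result: 26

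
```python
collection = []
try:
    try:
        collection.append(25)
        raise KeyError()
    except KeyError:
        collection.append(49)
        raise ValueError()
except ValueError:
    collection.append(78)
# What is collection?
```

Step-by-step execution trace:
1. Inner try: `collection.append(25)` → collection = [25].
2. `raise KeyError()` raises KeyError.
3. Inner `except KeyError` matches → `collection.append(49)` → collection = [25, 49].
4. `raise ValueError()` raises ValueError; propagates to outer try.
5. Outer `except ValueError` matches → `collection.append(78)` → collection = [25, 49, 78].
Result: [25, 49, 78]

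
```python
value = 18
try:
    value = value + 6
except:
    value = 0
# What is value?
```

Step-by-step execution trace:
1. value starts at 18.
2. try: `value = value + 6` → value = 24. No exception raised.
3. `except` is skipped.
Result: 24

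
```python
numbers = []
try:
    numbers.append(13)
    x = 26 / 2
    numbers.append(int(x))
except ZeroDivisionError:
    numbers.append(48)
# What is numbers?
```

Step-by-step execution trace:
1. try: `numbers.append(13)` → numbers = [13].
2. `x = 26 / 2` → x = 13.0. No exception raised.
3. `numbers.append(int(x))` → numbers = [13, 13].
4. `except ZeroDivisionError` is skipped (no exception was raised).
Result: [13, 13]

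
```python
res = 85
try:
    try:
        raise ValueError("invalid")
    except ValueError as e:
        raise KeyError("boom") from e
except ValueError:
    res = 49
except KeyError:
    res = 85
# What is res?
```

Step-by-step execution trace:
1. Inner try raises ValueError; inner `except ValueError as e` catches it.
2. `raise KeyError(...) from e` raises KeyError (ValueError is attached as __cause__, but only KeyError is active).
3. Outer `except ValueError` does not match KeyError; skipped.
4. Outer `except KeyError` matches → res = 85.
Result: 85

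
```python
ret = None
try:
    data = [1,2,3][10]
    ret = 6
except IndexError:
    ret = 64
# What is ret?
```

Step-by-step execution trace:
1. `data = [1,2,3][10]` raises IndexError.
2. `ret = 6` is not reached.
3. `except IndexError` matches → ret = 64.
Result: 64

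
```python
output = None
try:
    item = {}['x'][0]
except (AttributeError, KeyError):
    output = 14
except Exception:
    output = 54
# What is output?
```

Step-by-step execution trace:
1. `item = {}['x'][0]` raises KeyError.
2. `except (AttributeError, KeyError)` matches (KeyError is in the tuple) → output = 14.
3. `except Exception` is not reached.
Result: 14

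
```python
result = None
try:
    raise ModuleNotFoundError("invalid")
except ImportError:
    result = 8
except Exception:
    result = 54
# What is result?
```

Step-by-step execution trace:
1. `raise ModuleNotFoundError(...)` raises ModuleNotFoundError.
2. `except ImportError` matches (ModuleNotFoundError is a subclass of ImportError) → result = 8.
3. `except Exception` is not reached.
Result: 8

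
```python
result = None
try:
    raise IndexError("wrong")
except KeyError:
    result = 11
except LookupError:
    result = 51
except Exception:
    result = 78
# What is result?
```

Step-by-step execution trace:
1. `raise IndexError(...)` raises IndexError.
2. `except KeyError` does not match (IndexError is not a subclass of KeyError); skipped.
3. `except LookupError` matches (IndexError is a subclass of LookupError) → result = 51.
4. `except Exception` is not reached.
Result: 51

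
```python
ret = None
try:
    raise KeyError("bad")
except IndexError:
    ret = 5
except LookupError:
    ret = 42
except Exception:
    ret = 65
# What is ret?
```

Step-by-step execution trace:
1. `raise KeyError(...)` raises KeyError.
2. `except IndexError` does not match (KeyError is not a subclass of IndexError); skipped.
3. `except LookupError` matches (KeyError is a subclass of LookupError) → ret = 42.
4. `except Exception` is not reached.
Result: 42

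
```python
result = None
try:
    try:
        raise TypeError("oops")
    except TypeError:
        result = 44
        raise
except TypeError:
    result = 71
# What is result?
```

Step-by-step execution trace:
1. Inner try: `raise TypeError("oops")` raises TypeError.
2. Inner `except TypeError` matches → result = 44.
3. bare `raise` re-raises the same TypeError.
4. Outer `except TypeError` matches → result = 71.
Result: 71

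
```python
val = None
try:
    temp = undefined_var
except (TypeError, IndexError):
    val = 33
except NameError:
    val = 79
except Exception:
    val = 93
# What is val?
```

Step-by-step execution trace:
1. `temp = undefined_var` raises NameError.
2. `except (TypeError, IndexError)` does not match NameError; skipped.
3. `except NameError` matches (exact type match) → val = 79.
4. `except Exception` is not reached.
Result: 79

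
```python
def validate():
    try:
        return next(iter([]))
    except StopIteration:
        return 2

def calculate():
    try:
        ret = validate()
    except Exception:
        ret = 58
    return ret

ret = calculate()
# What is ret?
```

Step-by-step execution trace:
1. `calculate()` calls `validate()`.
2. In validate: `next(iter([]))` raises StopIteration; `except StopIteration` catches it → returns 2.
3. In calculate: `ret = validate()` → ret = 2. No exception reaches calculate.
4. `except Exception` is skipped; calculate returns 2.
5. ret = 2.
Result: 2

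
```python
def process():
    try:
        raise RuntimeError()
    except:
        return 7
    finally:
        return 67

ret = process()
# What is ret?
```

Step-by-step execution trace:
1. `process()` enters try: `raise RuntimeError()` raises RuntimeError.
2. bare `except` matches → `return 7` sets pending return value 7.
3. Before returning, `finally: return 67` runs and overrides the pending return.
4. process() returns 67 → ret = 67.
Result: 67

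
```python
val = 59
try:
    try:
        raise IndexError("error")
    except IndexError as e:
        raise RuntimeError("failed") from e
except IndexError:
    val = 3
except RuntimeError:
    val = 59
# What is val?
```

Step-by-step execution trace:
1. Inner try raises IndexError; inner `except IndexError as e` catches it.
2. `raise RuntimeError(...) from e` raises RuntimeError (IndexError is attached as __cause__, but only RuntimeError is active).
3. Outer `except IndexError` does not match RuntimeError; skipped.
4. Outer `except RuntimeError` matches → val = 59.
Result: 59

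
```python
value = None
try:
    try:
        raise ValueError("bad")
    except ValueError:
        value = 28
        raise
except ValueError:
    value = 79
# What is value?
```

Step-by-step execution trace:
1. Inner try: `raise ValueError("bad")` raises ValueError.
2. Inner `except ValueError` matches → value = 28.
3. bare `raise` re-raises the same ValueError.
4. Outer `except ValueError` matches → value = 79.
Result: 79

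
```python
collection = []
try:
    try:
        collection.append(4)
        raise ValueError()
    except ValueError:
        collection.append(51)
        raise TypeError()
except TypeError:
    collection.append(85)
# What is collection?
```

Step-by-step execution trace:
1. Inner try: `collection.append(4)` → collection = [4].
2. `raise ValueError()` raises ValueError.
3. Inner `except ValueError` matches → `collection.append(51)` → collection = [4, 51].
4. `raise TypeError()` raises TypeError; propagates to outer try.
5. Outer `except TypeError` matches → `collection.append(85)` → collection = [4, 51, 85].
Result: [4, 51, 85]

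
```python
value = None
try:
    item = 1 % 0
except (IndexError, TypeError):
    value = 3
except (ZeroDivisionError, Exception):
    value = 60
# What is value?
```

Step-by-step execution trace:
1. `item = 1 % 0` raises ZeroDivisionError.
2. `except (IndexError, TypeError)` does not match ZeroDivisionError; skipped.
3. `except (ZeroDivisionError, Exception)` matches (ZeroDivisionError is in the tuple) → value = 60.
Result: 60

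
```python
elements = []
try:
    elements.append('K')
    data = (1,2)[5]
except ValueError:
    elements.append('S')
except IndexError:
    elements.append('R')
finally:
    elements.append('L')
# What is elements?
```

Step-by-step execution trace:
1. try: `elements.append('K')` → elements = ['K'].
2. `data = (1,2)[5]` raises IndexError.
3. `except ValueError` does not match IndexError; skipped.
4. `except IndexError` matches → `elements.append('R')` → elements = ['K', 'R'].
5. finally always runs: `elements.append('L')` → elements = ['K', 'R', 'L'].
Result: ['K', 'R', 'L']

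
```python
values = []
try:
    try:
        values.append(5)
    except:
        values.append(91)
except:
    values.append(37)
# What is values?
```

Step-by-step execution trace:
1. Inner try: `values.append(5)` → values = [5]. No exception raised.
2. Inner `except` is skipped.
3. Inner try completes normally; outer `except` is skipped.
Result: [5]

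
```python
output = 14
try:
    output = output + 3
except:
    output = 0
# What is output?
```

Step-by-step execution trace:
1. output starts at 14.
2. try: `output = output + 3` → output = 17. No exception raised.
3. `except` is skipped.
Result: 17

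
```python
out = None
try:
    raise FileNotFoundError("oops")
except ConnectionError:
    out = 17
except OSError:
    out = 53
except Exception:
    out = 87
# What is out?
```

Step-by-step execution trace:
1. `raise FileNotFoundError(...)` raises FileNotFoundError.
2. `except ConnectionError` does not match (FileNotFoundError is not a subclass of ConnectionError); skipped.
3. `except OSError` matches (FileNotFoundError is a subclass of OSError) → out = 53.
4. `except Exception` is not reached.
Result: 53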